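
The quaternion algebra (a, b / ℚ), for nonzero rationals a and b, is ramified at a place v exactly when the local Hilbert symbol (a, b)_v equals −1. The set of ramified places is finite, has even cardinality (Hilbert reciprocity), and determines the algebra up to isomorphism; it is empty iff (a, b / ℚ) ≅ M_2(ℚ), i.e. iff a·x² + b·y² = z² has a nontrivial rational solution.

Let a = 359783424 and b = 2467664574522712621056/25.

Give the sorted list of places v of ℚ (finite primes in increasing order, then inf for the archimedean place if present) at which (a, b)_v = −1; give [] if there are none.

Mod squares: a ≡ 231, b ≡ 1326. Check v ∈ {∞, 2, 3, 5, 7, 11, 13, 17}.
v=13: a=13^2·(≡3), b=13^7·(≡6) mod 13; (3|13)=+1, (6|13)=-1; (−1)^{2·7·6}·(+1)^7·(-1)^2 = +1.
v=∞: 231 > 0 and 1326 > 0  ⇒  (a,b)_∞ = +1.
v=2: v_2(a)=10, v_2(b)=15; units ≡ 7, 7 (mod 8); ε·ε+αω+βω = 1·1+10·0+15·0 ≡ 1  ⇒  (a,b)_2 = -1.
v=7: a=7^1·(≡6), b=7^4·(≡3) mod 7; (6|7)=-1, (3|7)=-1; (−1)^{1·4·3}·(-1)^4·(-1)^1 = -1.
v=17: a=17^0·(≡14), b=17^1·(≡10) mod 17; (14|17)=-1, (10|17)=-1; (−1)^{0·1·8}·(-1)^1·(-1)^0 = -1.
v=5: a=5^0·(≡4), b=5^-2·(≡1) mod 5; (4|5)=+1, (1|5)=+1; (−1)^{0·-2·2}·(+1)^-2·(+1)^0 = +1.
v=11: a=11^1·(≡8), b=11^2·(≡2) mod 11; (8|11)=-1, (2|11)=-1; (−1)^{1·2·5}·(-1)^2·(-1)^1 = -1.
v=3: a=3^3·(≡2), b=3^5·(≡1) mod 3; (2|3)=-1, (1|3)=+1; (−1)^{3·5·1}·(-1)^5·(+1)^3 = +1.
|Ram(231, 1326)| = 4, even; anisotropic at {2, 7, 11, 17}.

[2, 7, 11, 17]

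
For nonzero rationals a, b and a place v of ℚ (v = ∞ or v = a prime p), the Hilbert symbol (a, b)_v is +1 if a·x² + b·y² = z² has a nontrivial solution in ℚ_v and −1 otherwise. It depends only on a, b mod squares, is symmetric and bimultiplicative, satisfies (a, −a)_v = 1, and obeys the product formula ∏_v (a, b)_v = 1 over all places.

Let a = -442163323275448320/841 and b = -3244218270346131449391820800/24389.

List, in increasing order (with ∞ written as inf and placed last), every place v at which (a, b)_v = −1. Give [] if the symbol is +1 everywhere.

Mod squares: a ≡ -177905, b ≡ -44863. Check v ∈ {∞, 2, 3, 5, 7, 11, 13, 17, 23, 29}.
v=13: a=13^1·(≡9), b=13^3·(≡8) mod 13; (9|13)=+1, (8|13)=-1; (−1)^{1·3·6}·(+1)^3·(-1)^1 = -1.
v=11: a=11^0·(≡3), b=11^2·(≡2) mod 11; (3|11)=+1, (2|11)=-1; (−1)^{0·2·5}·(+1)^2·(-1)^0 = +1.
v=∞: -177905 < 0 and -44863 < 0  ⇒  (a,b)_∞ = -1.
v=17: a=17^3·(≡3), b=17^5·(≡15) mod 17; (3|17)=-1, (15|17)=+1; (−1)^{3·5·8}·(-1)^5·(+1)^3 = -1.
v=29: a=29^-2·(≡17), b=29^-3·(≡18) mod 29; (17|29)=-1, (18|29)=-1; (−1)^{-2·-3·14}·(-1)^-3·(-1)^-2 = -1.
v=5: a=5^1·(≡1), b=5^2·(≡2) mod 5; (1|5)=+1, (2|5)=-1; (−1)^{1·2·2}·(+1)^2·(-1)^1 = -1.
v=7: a=7^3·(≡1), b=7^1·(≡6) mod 7; (1|7)=+1, (6|7)=-1; (−1)^{3·1·3}·(+1)^1·(-1)^3 = +1.
v=2: v_2(a)=12, v_2(b)=12; units ≡ 7, 1 (mod 8); ε·ε+αω+βω = 1·0+12·0+12·0 ≡ 0  ⇒  (a,b)_2 = +1.
v=23: a=23^3·(≡2), b=23^6·(≡17) mod 23; (2|23)=+1, (17|23)=-1; (−1)^{3·6·11}·(+1)^6·(-1)^3 = -1.
v=3: a=3^4·(≡1), b=3^4·(≡2) mod 3; (1|3)=+1, (2|3)=-1; (−1)^{4·4·1}·(+1)^4·(-1)^4 = +1.
Ram(-177905, -44863) = {5, 13, 17, 23, 29, ∞}; no ℚ_5-point on the conic.

[5, 13, 17, 23, 29, inf]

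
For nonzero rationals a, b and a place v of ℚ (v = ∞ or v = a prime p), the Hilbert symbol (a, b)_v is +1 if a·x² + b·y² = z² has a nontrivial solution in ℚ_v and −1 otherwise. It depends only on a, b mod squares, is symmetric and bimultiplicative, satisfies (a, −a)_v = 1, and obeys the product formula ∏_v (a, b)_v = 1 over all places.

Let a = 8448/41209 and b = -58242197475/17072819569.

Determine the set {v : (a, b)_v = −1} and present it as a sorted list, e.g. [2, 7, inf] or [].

(a, b) ≡ (33, -11) mod (ℚ^×)²; places V = {2, 3, 5, 7, 11, 13, 19, 23, 29, ∞}.
(a,b)_29: α=-2, u≡28; β=0, v≡17 (mod 29); (28|29)=+1, (17|29)=-1; sign (−1)^0·+1^0·-1^-2 = +1.
(a,b)_23: α=0, u≡22; β=-4, v≡1 (mod 23); (22|23)=-1, (1|23)=+1; sign (−1)^0·-1^-4·+1^0 = +1.
(a,b)_13: α=0, u≡2; β=-2, v≡8 (mod 13); (2|13)=-1, (8|13)=-1; sign (−1)^0·-1^-2·-1^0 = +1.
(a,b)_3: α=1, u≡2; β=6, v≡1 (mod 3); (2|3)=-1, (1|3)=+1; sign (−1)^0·-1^6·+1^1 = +1.
(a,b)_7: α=-2, u≡6; β=4, v≡3 (mod 7); (6|7)=-1, (3|7)=-1; sign (−1)^0·-1^4·-1^-2 = +1.
(a,b)_2: α=8, β=0; u≡1, v≡5 (mod 8); ε(u)ε(v)=0·0, αω(v)=8·1, βω(u)=0·0; sum ≡ 0  ⇒  +1.
(a,b)_11: α=1, u≡3; β=3, v≡2 (mod 11); (3|11)=+1, (2|11)=-1; sign (−1)^1·+1^3·-1^1 = +1.
(a,b)_∞: sgn(33)=+, sgn(-11)=−, so +1.
(a,b)_19: α=0, u≡13; β=-2, v≡10 (mod 19); (13|19)=-1, (10|19)=-1; sign (−1)^0·-1^-2·-1^0 = +1.
(a,b)_5: α=0, u≡2; β=2, v≡4 (mod 5); (2|5)=-1, (4|5)=+1; sign (−1)^0·-1^2·+1^0 = +1.
Every local symbol is +1, so the conic 33·x² + -11·y² = z² has ℚ_v-points for all v and hence a ℚ-point; (a, b / ℚ) ≅ M_2(ℚ).

[]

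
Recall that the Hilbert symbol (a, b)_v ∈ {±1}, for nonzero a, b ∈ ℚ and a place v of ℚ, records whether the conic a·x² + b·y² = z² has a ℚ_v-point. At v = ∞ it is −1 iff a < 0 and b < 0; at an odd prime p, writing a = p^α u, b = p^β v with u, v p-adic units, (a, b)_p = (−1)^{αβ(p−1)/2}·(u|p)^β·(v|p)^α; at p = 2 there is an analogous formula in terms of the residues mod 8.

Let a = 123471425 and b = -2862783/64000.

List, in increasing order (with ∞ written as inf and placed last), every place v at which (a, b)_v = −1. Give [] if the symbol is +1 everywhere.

(a, b) ≡ (17, -39270) mod (ℚ^×)²; places V = {2, 3, 5, 7, 11, 17, ∞}.
(a,b)_11: α=2, u≡10; β=1, v≡9 (mod 11); (10|11)=-1, (9|11)=+1; sign (−1)^0·-1^1·+1^2 = -1.
(a,b)_∞: sgn(17)=+, sgn(-39270)=−, so +1.
(a,b)_7: α=4, u≡3; β=1, v≡1 (mod 7); (3|7)=-1, (1|7)=+1; sign (−1)^0·-1^1·+1^4 = -1.
(a,b)_3: α=0, u≡2; β=7, v≡2 (mod 3); (2|3)=-1, (2|3)=-1; sign (−1)^0·-1^7·-1^0 = -1.
(a,b)_17: α=1, u≡13; β=1, v≡13 (mod 17); (13|17)=+1, (13|17)=+1; sign (−1)^0·+1^1·+1^1 = +1.
(a,b)_5: α=2, u≡2; β=-3, v≡1 (mod 5); (2|5)=-1, (1|5)=+1; sign (−1)^0·-1^-3·+1^2 = -1.
(a,b)_2: α=0, β=-9; u≡1, v≡5 (mod 8); ε(u)ε(v)=0·0, αω(v)=0·1, βω(u)=-9·0; sum ≡ 0  ⇒  +1.
|Ram(17, -39270)| = 4, even; anisotropic at {3, 5, 7, 11}.

[3, 5, 7, 11]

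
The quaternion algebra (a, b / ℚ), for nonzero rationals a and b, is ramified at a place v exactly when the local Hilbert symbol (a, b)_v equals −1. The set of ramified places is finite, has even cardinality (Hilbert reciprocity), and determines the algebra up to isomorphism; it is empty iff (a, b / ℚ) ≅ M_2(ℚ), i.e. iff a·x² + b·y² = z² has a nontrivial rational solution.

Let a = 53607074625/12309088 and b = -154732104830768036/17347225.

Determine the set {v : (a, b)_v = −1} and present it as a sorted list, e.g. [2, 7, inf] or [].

Mod squares: a ≡ 58630, b ≡ -41. Check v ∈ {∞, 2, 3, 5, 7, 11, 13, 17, 23, 31, 41}.
v=23: a=23^2·(≡3), b=23^0·(≡17) mod 23; (3|23)=+1, (17|23)=-1; (−1)^{2·0·11}·(+1)^0·(-1)^2 = +1.
v=5: a=5^3·(≡4), b=5^-2·(≡1) mod 5; (4|5)=+1, (1|5)=+1; (−1)^{3·-2·2}·(+1)^-2·(+1)^3 = +1.
v=41: a=41^1·(≡18), b=41^3·(≡21) mod 41; (18|41)=+1, (21|41)=+1; (−1)^{1·3·20}·(+1)^3·(+1)^1 = +1.
v=11: a=11^-3·(≡2), b=11^2·(≡1) mod 11; (2|11)=-1, (1|11)=+1; (−1)^{-3·2·5}·(-1)^2·(+1)^-3 = +1.
v=∞: 58630 > 0 and -41 < 0  ⇒  (a,b)_∞ = +1.
v=17: a=17^-2·(≡7), b=17^-2·(≡11) mod 17; (7|17)=-1, (11|17)=-1; (−1)^{-2·-2·8}·(-1)^-2·(-1)^-2 = +1.
v=13: a=13^3·(≡4), b=13^6·(≡2) mod 13; (4|13)=+1, (2|13)=-1; (−1)^{3·6·6}·(+1)^6·(-1)^3 = -1.
v=3: a=3^2·(≡1), b=3^0·(≡1) mod 3; (1|3)=+1, (1|3)=+1; (−1)^{2·0·1}·(+1)^0·(+1)^2 = +1.
v=7: a=7^0·(≡6), b=7^-4·(≡2) mod 7; (6|7)=-1, (2|7)=+1; (−1)^{0·-4·3}·(-1)^-4·(+1)^0 = +1.
v=31: a=31^0·(≡5), b=31^2·(≡15) mod 31; (5|31)=+1, (15|31)=-1; (−1)^{0·2·15}·(+1)^2·(-1)^0 = +1.
v=2: v_2(a)=-5, v_2(b)=2; units ≡ 3, 7 (mod 8); ε·ε+αω+βω = 1·1+-5·0+2·1 ≡ 1  ⇒  (a,b)_2 = -1.
(58630, -41 / ℚ) ramifies at {2, 13}: a division algebra.

[2, 13]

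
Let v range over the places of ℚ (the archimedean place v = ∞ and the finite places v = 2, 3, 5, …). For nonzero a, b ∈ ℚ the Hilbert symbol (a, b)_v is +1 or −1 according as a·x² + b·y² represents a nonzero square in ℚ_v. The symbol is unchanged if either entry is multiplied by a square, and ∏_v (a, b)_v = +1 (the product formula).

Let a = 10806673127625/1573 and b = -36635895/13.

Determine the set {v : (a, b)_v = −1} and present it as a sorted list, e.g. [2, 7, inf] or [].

(a, b) ≡ (4485, -1235) mod (ℚ^×)²; places V = {2, 3, 5, 11, 13, 19, 23, ∞}.
(a,b)_5: α=3, u≡2; β=1, v≡2 (mod 5); (2|5)=-1, (2|5)=-1; sign (−1)^0·-1^1·-1^3 = +1.
(a,b)_11: α=-2, u≡6; β=0, v≡6 (mod 11); (6|11)=-1, (6|11)=-1; sign (−1)^0·-1^0·-1^-2 = +1.
(a,b)_13: α=-1, u≡6; β=-1, v≡3 (mod 13); (6|13)=-1, (3|13)=+1; sign (−1)^0·-1^-1·+1^-1 = -1.
(a,b)_∞: sgn(4485)=+, sgn(-1235)=−, so +1.
(a,b)_2: α=0, β=0; u≡5, v≡5 (mod 8); ε(u)ε(v)=0·0, αω(v)=0·1, βω(u)=0·1; sum ≡ 0  ⇒  +1.
(a,b)_23: α=3, u≡21; β=2, v≡14 (mod 23); (21|23)=-1, (14|23)=-1; sign (−1)^0·-1^2·-1^3 = -1.
(a,b)_3: α=9, u≡1; β=6, v≡1 (mod 3); (1|3)=+1, (1|3)=+1; sign (−1)^0·+1^6·+1^9 = +1.
(a,b)_19: α=2, u≡5; β=1, v≡11 (mod 19); (5|19)=+1, (11|19)=+1; sign (−1)^0·+1^1·+1^2 = +1.
(4485, -1235 / ℚ) ramifies at {13, 23}: a division algebra.

[13, 23]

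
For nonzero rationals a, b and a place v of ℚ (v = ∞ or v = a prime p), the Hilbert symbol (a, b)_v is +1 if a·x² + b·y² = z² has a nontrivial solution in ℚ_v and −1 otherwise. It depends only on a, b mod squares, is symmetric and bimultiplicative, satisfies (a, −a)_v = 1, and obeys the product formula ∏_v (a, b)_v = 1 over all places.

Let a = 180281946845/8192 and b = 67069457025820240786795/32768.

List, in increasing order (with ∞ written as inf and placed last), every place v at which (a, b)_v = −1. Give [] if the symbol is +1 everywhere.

[11, 13, 17, 23]

Mod squares: a ≡ 32890, b ≡ 3913910. Check v ∈ {∞, 2, 5, 7, 11, 13, 17, 23, 43}.
v=13: a=13^1·(≡6), b=13^3·(≡12) mod 13; (6|13)=-1, (12|13)=+1; (−1)^{1·3·6}·(-1)^3·(+1)^1 = -1.
v=∞: 32890 > 0 and 3913910 > 0  ⇒  (a,b)_∞ = +1.
v=7: a=7^2·(≡2), b=7^3·(≡3) mod 7; (2|7)=+1, (3|7)=-1; (−1)^{2·3·3}·(+1)^3·(-1)^2 = +1.
v=11: a=11^3·(≡9), b=11^5·(≡1) mod 11; (9|11)=+1, (1|11)=+1; (−1)^{3·5·5}·(+1)^5·(+1)^3 = -1.
v=23: a=23^1·(≡12), b=23^3·(≡13) mod 23; (12|23)=+1, (13|23)=+1; (−1)^{1·3·11}·(+1)^3·(+1)^1 = -1.
v=5: a=5^1·(≡2), b=5^1·(≡3) mod 5; (2|5)=-1, (3|5)=-1; (−1)^{1·1·2}·(-1)^1·(-1)^1 = +1.
v=43: a=43^2·(≡25), b=43^2·(≡37) mod 43; (25|43)=+1, (37|43)=-1; (−1)^{2·2·21}·(+1)^2·(-1)^2 = +1.
v=2: v_2(a)=-13, v_2(b)=-15; units ≡ 5, 3 (mod 8); ε·ε+αω+βω = 0·1+-13·1+-15·1 ≡ 0  ⇒  (a,b)_2 = +1.
v=17: a=17^0·(≡3), b=17^3·(≡13) mod 17; (3|17)=-1, (13|17)=+1; (−1)^{0·3·8}·(-1)^3·(+1)^0 = -1.
Ram(32890, 3913910) = {11, 13, 17, 23}; no ℚ_11-point on the conic.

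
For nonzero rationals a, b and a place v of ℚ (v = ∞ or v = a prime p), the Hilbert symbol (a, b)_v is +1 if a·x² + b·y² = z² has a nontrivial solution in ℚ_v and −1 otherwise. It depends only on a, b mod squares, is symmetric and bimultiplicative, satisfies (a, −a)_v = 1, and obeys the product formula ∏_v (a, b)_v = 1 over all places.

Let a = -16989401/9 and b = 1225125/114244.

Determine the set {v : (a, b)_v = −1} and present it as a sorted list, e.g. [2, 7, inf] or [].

(a, b) ≡ (-100529, 5) mod (ℚ^×)²; places V = {2, 3, 5, 11, 13, 19, 37, ∞}.
(a,b)_37: α=1, u≡12; β=0, v≡17 (mod 37); (12|37)=+1, (17|37)=-1; sign (−1)^0·+1^0·-1^1 = -1.
(a,b)_11: α=1, u≡7; β=2, v≡3 (mod 11); (7|11)=-1, (3|11)=+1; sign (−1)^0·-1^2·+1^1 = +1.
(a,b)_∞: sgn(-100529)=−, sgn(5)=+, so +1.
(a,b)_5: α=0, u≡1; β=3, v≡4 (mod 5); (1|5)=+1, (4|5)=+1; sign (−1)^0·+1^3·+1^0 = +1.
(a,b)_13: α=3, u≡6; β=-4, v≡11 (mod 13); (6|13)=-1, (11|13)=-1; sign (−1)^0·-1^-4·-1^3 = -1.
(a,b)_2: α=0, β=-2; u≡7, v≡5 (mod 8); ε(u)ε(v)=1·0, αω(v)=0·1, βω(u)=-2·0; sum ≡ 0  ⇒  +1.
(a,b)_3: α=-2, u≡1; β=4, v≡2 (mod 3); (1|3)=+1, (2|3)=-1; sign (−1)^0·+1^4·-1^-2 = +1.
(a,b)_19: α=1, u≡2; β=0, v≡11 (mod 19); (2|19)=-1, (11|19)=+1; sign (−1)^0·-1^0·+1^1 = +1.
(-100529, 5 / ℚ) ramifies at {13, 37}: a division algebra.

[13, 37]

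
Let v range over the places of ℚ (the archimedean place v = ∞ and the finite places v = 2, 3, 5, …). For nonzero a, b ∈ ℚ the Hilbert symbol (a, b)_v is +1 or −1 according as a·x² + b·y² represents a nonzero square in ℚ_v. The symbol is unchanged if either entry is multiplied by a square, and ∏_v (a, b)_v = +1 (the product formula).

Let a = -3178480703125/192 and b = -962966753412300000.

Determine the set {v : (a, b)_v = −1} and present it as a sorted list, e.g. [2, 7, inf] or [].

Mod squares: a ≡ -255, b ≡ -15470. Check v ∈ {∞, 2, 3, 5, 7, 13, 17}.
v=5: a=5^7·(≡1), b=5^5·(≡4) mod 5; (1|5)=+1, (4|5)=+1; (−1)^{7·5·2}·(+1)^5·(+1)^7 = +1.
v=∞: -255 < 0 and -15470 < 0  ⇒  (a,b)_∞ = -1.
v=7: a=7^2·(≡4), b=7^3·(≡1) mod 7; (4|7)=+1, (1|7)=+1; (−1)^{2·3·3}·(+1)^3·(+1)^2 = +1.
v=2: v_2(a)=-6, v_2(b)=5; units ≡ 1, 1 (mod 8); ε·ε+αω+βω = 0·0+-6·0+5·0 ≡ 0  ⇒  (a,b)_2 = +1.
v=3: a=3^-1·(≡2), b=3^2·(≡1) mod 3; (2|3)=-1, (1|3)=+1; (−1)^{-1·2·1}·(-1)^2·(+1)^-1 = +1.
v=13: a=13^2·(≡8), b=13^3·(≡7) mod 13; (8|13)=-1, (7|13)=-1; (−1)^{2·3·6}·(-1)^3·(-1)^2 = -1.
v=17: a=17^3·(≡13), b=17^5·(≡15) mod 17; (13|17)=+1, (15|17)=+1; (−1)^{3·5·8}·(+1)^5·(+1)^3 = +1.
|Ram(-255, -15470)| = 2, even; anisotropic at {13, ∞}.

[13, inf]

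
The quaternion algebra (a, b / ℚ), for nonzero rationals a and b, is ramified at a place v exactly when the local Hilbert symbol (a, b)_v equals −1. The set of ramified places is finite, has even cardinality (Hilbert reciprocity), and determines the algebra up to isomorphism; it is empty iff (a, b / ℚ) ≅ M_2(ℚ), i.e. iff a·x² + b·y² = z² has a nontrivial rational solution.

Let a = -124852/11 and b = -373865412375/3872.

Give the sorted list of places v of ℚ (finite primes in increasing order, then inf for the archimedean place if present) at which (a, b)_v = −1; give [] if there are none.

(a, b) ≡ (-143, -910) mod (ℚ^×)²; places V = {2, 3, 5, 7, 11, 13, ∞}.
(a,b)_11: α=-1, u≡9; β=-2, v≡4 (mod 11); (9|11)=+1, (4|11)=+1; sign (−1)^0·+1^-2·+1^-1 = +1.
(a,b)_3: α=0, u≡1; β=4, v≡2 (mod 3); (1|3)=+1, (2|3)=-1; sign (−1)^0·+1^4·-1^0 = +1.
(a,b)_5: α=0, u≡3; β=3, v≡3 (mod 5); (3|5)=-1, (3|5)=-1; sign (−1)^0·-1^3·-1^0 = -1.
(a,b)_∞: sgn(-143)=−, sgn(-910)=−, so -1.
(a,b)_13: α=1, u≡5; β=3, v≡2 (mod 13); (5|13)=-1, (2|13)=-1; sign (−1)^0·-1^3·-1^1 = +1.
(a,b)_2: α=2, β=-5; u≡1, v≡1 (mod 8); ε(u)ε(v)=0·0, αω(v)=2·0, βω(u)=-5·0; sum ≡ 0  ⇒  +1.
(a,b)_7: α=4, u≡1; β=5, v≡3 (mod 7); (1|7)=+1, (3|7)=-1; sign (−1)^0·+1^5·-1^4 = +1.
(-143, -910 / ℚ) ramifies at {5, ∞}: a division algebra.

[5, inf]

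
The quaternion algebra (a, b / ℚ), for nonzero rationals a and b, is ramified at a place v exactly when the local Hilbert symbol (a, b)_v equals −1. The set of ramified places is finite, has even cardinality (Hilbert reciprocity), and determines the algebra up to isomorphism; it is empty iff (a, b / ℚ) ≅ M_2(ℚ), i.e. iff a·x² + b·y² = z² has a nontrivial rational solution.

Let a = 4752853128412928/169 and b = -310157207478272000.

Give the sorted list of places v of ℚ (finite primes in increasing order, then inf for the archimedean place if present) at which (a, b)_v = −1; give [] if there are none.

Mod squares: a ≡ 1463, b ≡ -5. Check v ∈ {∞, 2, 5, 7, 11, 13, 19}.
v=13: a=13^-2·(≡6), b=13^0·(≡11) mod 13; (6|13)=-1, (11|13)=-1; (−1)^{-2·0·6}·(-1)^0·(-1)^-2 = +1.
v=7: a=7^5·(≡6), b=7^4·(≡1) mod 7; (6|7)=-1, (1|7)=+1; (−1)^{5·4·3}·(-1)^4·(+1)^5 = +1.
v=∞: 1463 > 0 and -5 < 0  ⇒  (a,b)_∞ = +1.
v=19: a=19^3·(≡5), b=19^4·(≡3) mod 19; (5|19)=+1, (3|19)=-1; (−1)^{3·4·9}·(+1)^4·(-1)^3 = -1.
v=5: a=5^0·(≡2), b=5^3·(≡4) mod 5; (2|5)=-1, (4|5)=+1; (−1)^{0·3·2}·(-1)^3·(+1)^0 = -1.
v=11: a=11^5·(≡1), b=11^2·(≡8) mod 11; (1|11)=+1, (8|11)=-1; (−1)^{5·2·5}·(+1)^2·(-1)^5 = -1.
v=2: v_2(a)=8, v_2(b)=16; units ≡ 7, 3 (mod 8); ε·ε+αω+βω = 1·1+8·1+16·0 ≡ 1  ⇒  (a,b)_2 = -1.
Ram(1463, -5) = {2, 5, 11, 19}; no ℚ_2-point on the conic.

[2, 5, 11, 19]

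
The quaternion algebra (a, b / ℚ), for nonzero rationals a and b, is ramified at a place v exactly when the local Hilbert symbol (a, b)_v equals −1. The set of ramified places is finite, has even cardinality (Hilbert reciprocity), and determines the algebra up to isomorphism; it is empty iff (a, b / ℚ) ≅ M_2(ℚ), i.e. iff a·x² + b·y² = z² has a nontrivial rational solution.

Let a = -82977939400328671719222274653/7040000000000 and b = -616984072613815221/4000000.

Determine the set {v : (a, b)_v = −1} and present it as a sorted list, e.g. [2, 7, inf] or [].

Mod squares: a ≡ -69223, b ≡ -989. Check v ∈ {∞, 2, 3, 5, 7, 11, 23, 29, 31, 43}.
v=7: a=7^11·(≡1), b=7^6·(≡5) mod 7; (1|7)=+1, (5|7)=-1; (−1)^{11·6·3}·(+1)^6·(-1)^11 = -1.
v=3: a=3^10·(≡2), b=3^8·(≡1) mod 3; (2|3)=-1, (1|3)=+1; (−1)^{10·8·1}·(-1)^8·(+1)^10 = +1.
v=∞: -69223 < 0 and -989 < 0  ⇒  (a,b)_∞ = -1.
v=29: a=29^3·(≡16), b=29^2·(≡17) mod 29; (16|29)=+1, (17|29)=-1; (−1)^{3·2·14}·(+1)^2·(-1)^3 = -1.
v=43: a=43^2·(≡27), b=43^1·(≡8) mod 43; (27|43)=-1, (8|43)=-1; (−1)^{2·1·21}·(-1)^1·(-1)^2 = -1.
v=23: a=23^2·(≡19), b=23^1·(≡12) mod 23; (19|23)=-1, (12|23)=+1; (−1)^{2·1·11}·(-1)^1·(+1)^2 = -1.
v=2: v_2(a)=-16, v_2(b)=-8; units ≡ 1, 3 (mod 8); ε·ε+αω+βω = 0·1+-16·1+-8·0 ≡ 0  ⇒  (a,b)_2 = +1.
v=5: a=5^-10·(≡2), b=5^-6·(≡4) mod 5; (2|5)=-1, (4|5)=+1; (−1)^{-10·-6·2}·(-1)^-6·(+1)^-10 = +1.
v=11: a=11^-1·(≡10), b=11^0·(≡1) mod 11; (10|11)=-1, (1|11)=+1; (−1)^{-1·0·5}·(-1)^0·(+1)^-1 = +1.
v=31: a=31^3·(≡6), b=31^2·(≡27) mod 31; (6|31)=-1, (27|31)=-1; (−1)^{3·2·15}·(-1)^2·(-1)^3 = -1.
(-69223, -989 / ℚ) ramifies at {7, 23, 29, 31, 43, ∞}: a division algebra.

[7, 23, 29, 31, 43, inf]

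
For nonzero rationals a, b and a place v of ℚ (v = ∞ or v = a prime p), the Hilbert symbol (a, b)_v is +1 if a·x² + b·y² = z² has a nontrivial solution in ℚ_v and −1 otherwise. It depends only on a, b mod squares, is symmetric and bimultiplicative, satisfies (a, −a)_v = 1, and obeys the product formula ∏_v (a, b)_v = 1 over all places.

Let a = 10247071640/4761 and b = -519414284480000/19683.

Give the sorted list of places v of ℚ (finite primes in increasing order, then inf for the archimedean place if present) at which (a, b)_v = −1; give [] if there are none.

(a, b) ≡ (41990, -4056234) mod (ℚ^×)²; places V = {2, 3, 5, 7, 13, 17, 19, 23, ∞}.
(a,b)_∞: sgn(41990)=+, sgn(-4056234)=−, so +1.
(a,b)_5: α=1, u≡3; β=4, v≡4 (mod 5); (3|5)=-1, (4|5)=+1; sign (−1)^0·-1^4·+1^1 = +1.
(a,b)_2: α=3, β=9; u≡3, v≡3 (mod 8); ε(u)ε(v)=1·1, αω(v)=3·1, βω(u)=9·1; sum ≡ 1  ⇒  -1.
(a,b)_13: α=3, u≡2; β=1, v≡8 (mod 13); (2|13)=-1, (8|13)=-1; sign (−1)^0·-1^1·-1^3 = +1.
(a,b)_3: α=-2, u≡2; β=-9, v≡1 (mod 3); (2|3)=-1, (1|3)=+1; sign (−1)^0·-1^-9·+1^-2 = -1.
(a,b)_17: α=1, u≡5; β=1, v≡14 (mod 17); (5|17)=-1, (14|17)=-1; sign (−1)^0·-1^1·-1^1 = +1.
(a,b)_23: α=-2, u≡10; β=1, v≡12 (mod 23); (10|23)=-1, (12|23)=+1; sign (−1)^0·-1^1·+1^-2 = -1.
(a,b)_19: α=3, u≡6; β=1, v≡11 (mod 19); (6|19)=+1, (11|19)=+1; sign (−1)^1·+1^1·+1^3 = -1.
(a,b)_7: α=0, u≡1; β=5, v≡3 (mod 7); (1|7)=+1, (3|7)=-1; sign (−1)^0·+1^5·-1^0 = +1.
(41990, -4056234 / ℚ) ramifies at {2, 3, 19, 23}: a division algebra.

[2, 3, 19, 23]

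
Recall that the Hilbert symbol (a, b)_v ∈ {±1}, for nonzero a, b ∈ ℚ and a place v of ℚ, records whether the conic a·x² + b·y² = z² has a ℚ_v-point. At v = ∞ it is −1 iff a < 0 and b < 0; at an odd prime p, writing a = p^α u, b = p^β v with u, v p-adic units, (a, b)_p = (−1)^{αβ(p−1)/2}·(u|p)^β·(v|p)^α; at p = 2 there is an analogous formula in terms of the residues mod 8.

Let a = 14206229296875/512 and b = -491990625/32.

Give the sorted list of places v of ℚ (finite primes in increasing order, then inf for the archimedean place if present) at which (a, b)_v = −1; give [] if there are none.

Mod squares: a ≡ 374, b ≡ -3570. Check v ∈ {∞, 2, 3, 5, 7, 11, 17}.
v=5: a=5^8·(≡1), b=5^5·(≡4) mod 5; (1|5)=+1, (4|5)=+1; (−1)^{8·5·2}·(+1)^5·(+1)^8 = +1.
v=11: a=11^1·(≡4), b=11^0·(≡5) mod 11; (4|11)=+1, (5|11)=+1; (−1)^{1·0·5}·(+1)^0·(+1)^1 = +1.
v=7: a=7^4·(≡3), b=7^3·(≡4) mod 7; (3|7)=-1, (4|7)=+1; (−1)^{4·3·3}·(-1)^3·(+1)^4 = -1.
v=∞: 374 > 0 and -3570 < 0  ⇒  (a,b)_∞ = +1.
v=3: a=3^4·(≡2), b=3^3·(≡1) mod 3; (2|3)=-1, (1|3)=+1; (−1)^{4·3·1}·(-1)^3·(+1)^4 = -1.
v=17: a=17^1·(≡3), b=17^1·(≡6) mod 17; (3|17)=-1, (6|17)=-1; (−1)^{1·1·8}·(-1)^1·(-1)^1 = +1.
v=2: v_2(a)=-9, v_2(b)=-5; units ≡ 3, 7 (mod 8); ε·ε+αω+βω = 1·1+-9·0+-5·1 ≡ 0  ⇒  (a,b)_2 = +1.
|Ram(374, -3570)| = 2, even; anisotropic at {3, 7}.

[3, 7]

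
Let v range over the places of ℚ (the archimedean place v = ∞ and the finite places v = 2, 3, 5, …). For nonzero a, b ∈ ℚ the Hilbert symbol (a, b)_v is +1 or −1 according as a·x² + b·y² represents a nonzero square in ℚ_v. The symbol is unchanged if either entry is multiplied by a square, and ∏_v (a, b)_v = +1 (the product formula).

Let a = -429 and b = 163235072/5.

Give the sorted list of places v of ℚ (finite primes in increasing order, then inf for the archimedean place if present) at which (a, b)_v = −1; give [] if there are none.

Mod squares: a ≡ -429, b ≡ 385. Check v ∈ {∞, 2, 3, 5, 7, 11, 13}.
v=2: v_2(a)=0, v_2(b)=8; units ≡ 3, 1 (mod 8); ε·ε+αω+βω = 1·0+0·0+8·1 ≡ 0  ⇒  (a,b)_2 = +1.
v=13: a=13^1·(≡6), b=13^2·(≡8) mod 13; (6|13)=-1, (8|13)=-1; (−1)^{1·2·6}·(-1)^2·(-1)^1 = -1.
v=3: a=3^1·(≡1), b=3^0·(≡1) mod 3; (1|3)=+1, (1|3)=+1; (−1)^{1·0·1}·(+1)^0·(+1)^1 = +1.
v=11: a=11^1·(≡5), b=11^1·(≡7) mod 11; (5|11)=+1, (7|11)=-1; (−1)^{1·1·5}·(+1)^1·(-1)^1 = +1.
v=∞: -429 < 0 and 385 > 0  ⇒  (a,b)_∞ = +1.
v=5: a=5^0·(≡1), b=5^-1·(≡2) mod 5; (1|5)=+1, (2|5)=-1; (−1)^{0·-1·2}·(+1)^-1·(-1)^0 = +1.
v=7: a=7^0·(≡5), b=7^3·(≡6) mod 7; (5|7)=-1, (6|7)=-1; (−1)^{0·3·3}·(-1)^3·(-1)^0 = -1.
|Ram(-429, 385)| = 2, even; anisotropic at {7, 13}.

[7, 13]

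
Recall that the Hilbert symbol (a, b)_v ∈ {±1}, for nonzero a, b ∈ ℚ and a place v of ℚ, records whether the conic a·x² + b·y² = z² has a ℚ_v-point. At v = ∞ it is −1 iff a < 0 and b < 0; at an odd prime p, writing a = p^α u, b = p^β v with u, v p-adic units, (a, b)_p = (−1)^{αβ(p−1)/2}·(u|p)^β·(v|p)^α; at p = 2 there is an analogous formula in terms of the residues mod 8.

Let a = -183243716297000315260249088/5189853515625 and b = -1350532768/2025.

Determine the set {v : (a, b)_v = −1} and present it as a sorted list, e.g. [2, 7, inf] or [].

Mod squares: a ≡ -17, b ≡ -442. Check v ∈ {∞, 2, 3, 5, 11, 13, 17, 19, 23}.
v=5: a=5^-10·(≡2), b=5^-2·(≡2) mod 5; (2|5)=-1, (2|5)=-1; (−1)^{-10·-2·2}·(-1)^-2·(-1)^-10 = +1.
v=3: a=3^-12·(≡1), b=3^-4·(≡2) mod 3; (1|3)=+1, (2|3)=-1; (−1)^{-12·-4·1}·(+1)^-4·(-1)^-12 = +1.
v=23: a=23^4·(≡12), b=23^2·(≡8) mod 23; (12|23)=+1, (8|23)=+1; (−1)^{4·2·11}·(+1)^2·(+1)^4 = +1.
v=∞: -17 < 0 and -442 < 0  ⇒  (a,b)_∞ = -1.
v=2: v_2(a)=10, v_2(b)=5; units ≡ 7, 3 (mod 8); ε·ε+αω+βω = 1·1+10·1+5·0 ≡ 1  ⇒  (a,b)_2 = -1.
v=13: a=13^4·(≡10), b=13^1·(≡5) mod 13; (10|13)=+1, (5|13)=-1; (−1)^{4·1·6}·(+1)^1·(-1)^4 = +1.
v=19: a=19^4·(≡8), b=19^2·(≡8) mod 19; (8|19)=-1, (8|19)=-1; (−1)^{4·2·9}·(-1)^2·(-1)^4 = +1.
v=17: a=17^5·(≡16), b=17^1·(≡2) mod 17; (16|17)=+1, (2|17)=+1; (−1)^{5·1·8}·(+1)^1·(+1)^5 = +1.
v=11: a=11^2·(≡1), b=11^0·(≡9) mod 11; (1|11)=+1, (9|11)=+1; (−1)^{2·0·5}·(+1)^0·(+1)^2 = +1.
(-17, -442 / ℚ) ramifies at {2, ∞}: a division algebra.

[2, inf]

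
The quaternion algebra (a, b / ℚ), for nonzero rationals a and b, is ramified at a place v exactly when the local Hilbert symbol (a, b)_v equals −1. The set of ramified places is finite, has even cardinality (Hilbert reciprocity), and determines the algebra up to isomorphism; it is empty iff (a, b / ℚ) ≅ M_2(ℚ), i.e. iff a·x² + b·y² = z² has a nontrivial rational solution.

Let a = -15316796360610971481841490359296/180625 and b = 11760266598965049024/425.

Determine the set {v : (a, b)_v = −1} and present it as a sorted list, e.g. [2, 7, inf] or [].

Mod squares: a ≡ -29, b ≡ 15283. Check v ∈ {∞, 2, 3, 5, 17, 19, 29, 31}.
v=∞: -29 < 0 and 15283 > 0  ⇒  (a,b)_∞ = +1.
v=5: a=5^-4·(≡1), b=5^-2·(≡2) mod 5; (1|5)=+1, (2|5)=-1; (−1)^{-4·-2·2}·(+1)^-2·(-1)^-4 = +1.
v=17: a=17^-2·(≡14), b=17^-1·(≡1) mod 17; (14|17)=-1, (1|17)=+1; (−1)^{-2·-1·8}·(-1)^-1·(+1)^-2 = -1.
v=29: a=29^5·(≡6), b=29^3·(≡5) mod 29; (6|29)=+1, (5|29)=+1; (−1)^{5·3·14}·(+1)^3·(+1)^5 = +1.
v=31: a=31^8·(≡5), b=31^5·(≡4) mod 31; (5|31)=+1, (4|31)=+1; (−1)^{8·5·15}·(+1)^5·(+1)^8 = +1.
v=3: a=3^8·(≡1), b=3^6·(≡1) mod 3; (1|3)=+1, (1|3)=+1; (−1)^{8·6·1}·(+1)^6·(+1)^8 = +1.
v=19: a=19^4·(≡17), b=19^2·(≡7) mod 19; (17|19)=+1, (7|19)=+1; (−1)^{4·2·9}·(+1)^2·(+1)^4 = +1.
v=2: v_2(a)=10, v_2(b)=6; units ≡ 3, 3 (mod 8); ε·ε+αω+βω = 1·1+10·1+6·1 ≡ 1  ⇒  (a,b)_2 = -1.
Ram(-29, 15283) = {2, 17}; no ℚ_2-point on the conic.

[2, 17]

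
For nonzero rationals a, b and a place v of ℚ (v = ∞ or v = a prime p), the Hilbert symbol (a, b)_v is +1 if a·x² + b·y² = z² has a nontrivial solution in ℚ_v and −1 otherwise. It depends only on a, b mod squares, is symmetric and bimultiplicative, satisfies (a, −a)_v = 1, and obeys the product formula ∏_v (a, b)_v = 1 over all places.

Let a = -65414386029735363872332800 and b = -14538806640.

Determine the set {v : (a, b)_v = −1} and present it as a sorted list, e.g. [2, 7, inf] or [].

[3, 5, 41, inf]

(a, b) ≡ (-77367, -11218215) mod (ℚ^×)²; places V = {2, 3, 5, 17, 29, 37, 41, ∞}.
(a,b)_2: α=10, β=4; u≡1, v≡1 (mod 8); ε(u)ε(v)=0·0, αω(v)=10·0, βω(u)=4·0; sum ≡ 0  ⇒  +1.
(a,b)_5: α=2, u≡3; β=1, v≡2 (mod 5); (3|5)=-1, (2|5)=-1; sign (−1)^0·-1^1·-1^2 = -1.
(a,b)_41: α=3, u≡33; β=1, v≡24 (mod 41); (33|41)=+1, (24|41)=-1; sign (−1)^0·+1^1·-1^3 = -1.
(a,b)_29: α=2, u≡23; β=1, v≡7 (mod 29); (23|29)=+1, (7|29)=+1; sign (−1)^0·+1^1·+1^2 = +1.
(a,b)_37: α=3, u≡14; β=1, v≡20 (mod 37); (14|37)=-1, (20|37)=-1; sign (−1)^0·-1^1·-1^3 = +1.
(a,b)_3: α=11, u≡2; β=5, v≡2 (mod 3); (2|3)=-1, (2|3)=-1; sign (−1)^1·-1^5·-1^11 = -1.
(a,b)_∞: sgn(-77367)=−, sgn(-11218215)=−, so -1.
(a,b)_17: α=3, u≡11; β=1, v≡10 (mod 17); (11|17)=-1, (10|17)=-1; sign (−1)^0·-1^1·-1^3 = +1.
Ram(-77367, -11218215) = {3, 5, 41, ∞}; no ℚ_3-point on the conic.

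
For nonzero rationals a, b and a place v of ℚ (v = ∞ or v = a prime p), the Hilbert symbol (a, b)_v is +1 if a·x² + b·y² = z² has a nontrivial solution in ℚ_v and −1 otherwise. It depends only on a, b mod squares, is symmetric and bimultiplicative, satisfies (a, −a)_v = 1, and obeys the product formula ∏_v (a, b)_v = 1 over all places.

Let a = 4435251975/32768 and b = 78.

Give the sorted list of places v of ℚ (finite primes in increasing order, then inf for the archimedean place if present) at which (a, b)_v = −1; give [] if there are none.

[2, 17]

(a, b) ≡ (238, 78) mod (ℚ^×)²; places V = {2, 3, 5, 7, 11, 13, 17, 37, ∞}.
(a,b)_7: α=1, u≡3; β=0, v≡1 (mod 7); (3|7)=-1, (1|7)=+1; sign (−1)^0·-1^0·+1^1 = +1.
(a,b)_∞: sgn(238)=+, sgn(78)=+, so +1.
(a,b)_17: α=1, u≡5; β=0, v≡10 (mod 17); (5|17)=-1, (10|17)=-1; sign (−1)^0·-1^0·-1^1 = -1.
(a,b)_37: α=2, u≡4; β=0, v≡4 (mod 37); (4|37)=+1, (4|37)=+1; sign (−1)^0·+1^0·+1^2 = +1.
(a,b)_11: α=2, u≡6; β=0, v≡1 (mod 11); (6|11)=-1, (1|11)=+1; sign (−1)^0·-1^0·+1^2 = +1.
(a,b)_13: α=0, u≡3; β=1, v≡6 (mod 13); (3|13)=+1, (6|13)=-1; sign (−1)^0·+1^1·-1^0 = +1.
(a,b)_2: α=-15, β=1; u≡7, v≡7 (mod 8); ε(u)ε(v)=1·1, αω(v)=-15·0, βω(u)=1·0; sum ≡ 1  ⇒  -1.
(a,b)_5: α=2, u≡3; β=0, v≡3 (mod 5); (3|5)=-1, (3|5)=-1; sign (−1)^0·-1^0·-1^2 = +1.
(a,b)_3: α=2, u≡1; β=1, v≡2 (mod 3); (1|3)=+1, (2|3)=-1; sign (−1)^0·+1^1·-1^2 = +1.
(238, 78 / ℚ) ramifies at {2, 17}: a division algebra.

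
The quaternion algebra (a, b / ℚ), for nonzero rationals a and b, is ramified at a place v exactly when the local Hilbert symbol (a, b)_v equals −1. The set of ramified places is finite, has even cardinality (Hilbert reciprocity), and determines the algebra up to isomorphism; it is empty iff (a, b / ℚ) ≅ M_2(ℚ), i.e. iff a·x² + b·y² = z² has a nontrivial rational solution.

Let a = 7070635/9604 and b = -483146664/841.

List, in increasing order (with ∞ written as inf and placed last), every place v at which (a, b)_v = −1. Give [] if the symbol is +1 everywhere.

[17, 31]

Mod squares: a ≡ 58435, b ≡ -14586. Check v ∈ {∞, 2, 3, 5, 7, 11, 13, 17, 29, 31}.
v=29: a=29^1·(≡14), b=29^-2·(≡6) mod 29; (14|29)=-1, (6|29)=+1; (−1)^{1·-2·14}·(-1)^-2·(+1)^1 = +1.
v=31: a=31^1·(≡28), b=31^0·(≡29) mod 31; (28|31)=+1, (29|31)=-1; (−1)^{1·0·15}·(+1)^0·(-1)^1 = -1.
v=3: a=3^0·(≡1), b=3^1·(≡1) mod 3; (1|3)=+1, (1|3)=+1; (−1)^{0·1·1}·(+1)^1·(+1)^0 = +1.
v=11: a=11^2·(≡3), b=11^1·(≡3) mod 11; (3|11)=+1, (3|11)=+1; (−1)^{2·1·5}·(+1)^1·(+1)^2 = +1.
v=17: a=17^0·(≡5), b=17^1·(≡9) mod 17; (5|17)=-1, (9|17)=+1; (−1)^{0·1·8}·(-1)^1·(+1)^0 = -1.
v=7: a=7^-4·(≡3), b=7^2·(≡1) mod 7; (3|7)=-1, (1|7)=+1; (−1)^{-4·2·3}·(-1)^2·(+1)^-4 = +1.
v=5: a=5^1·(≡3), b=5^0·(≡1) mod 5; (3|5)=-1, (1|5)=+1; (−1)^{1·0·2}·(-1)^0·(+1)^1 = +1.
v=13: a=13^1·(≡4), b=13^3·(≡1) mod 13; (4|13)=+1, (1|13)=+1; (−1)^{1·3·6}·(+1)^3·(+1)^1 = +1.
v=2: v_2(a)=-2, v_2(b)=3; units ≡ 3, 3 (mod 8); ε·ε+αω+βω = 1·1+-2·1+3·1 ≡ 0  ⇒  (a,b)_2 = +1.
v=∞: 58435 > 0 and -14586 < 0  ⇒  (a,b)_∞ = +1.
(58435, -14586 / ℚ) ramifies at {17, 31}: a division algebra.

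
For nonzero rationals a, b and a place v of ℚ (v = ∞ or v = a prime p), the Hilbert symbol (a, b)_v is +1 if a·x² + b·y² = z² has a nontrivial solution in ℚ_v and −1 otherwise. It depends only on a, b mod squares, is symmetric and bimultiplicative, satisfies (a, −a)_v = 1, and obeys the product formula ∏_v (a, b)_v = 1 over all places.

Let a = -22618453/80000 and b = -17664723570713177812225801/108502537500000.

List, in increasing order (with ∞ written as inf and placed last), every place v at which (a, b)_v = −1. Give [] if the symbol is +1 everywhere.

(a, b) ≡ (-506, -6) mod (ℚ^×)²; places V = {2, 3, 5, 7, 11, 13, 19, 23, ∞}.
(a,b)_∞: sgn(-506)=−, sgn(-6)=−, so -1.
(a,b)_13: α=2, u≡1; β=8, v≡6 (mod 13); (1|13)=+1, (6|13)=-1; sign (−1)^0·+1^8·-1^2 = +1.
(a,b)_5: α=-4, u≡4; β=-8, v≡4 (mod 5); (4|5)=+1, (4|5)=+1; sign (−1)^0·+1^-8·+1^-4 = +1.
(a,b)_23: α=3, u≡16; β=4, v≡19 (mod 23); (16|23)=+1, (19|23)=-1; sign (−1)^0·+1^4·-1^3 = -1.
(a,b)_19: α=0, u≡4; β=2, v≡18 (mod 19); (4|19)=+1, (18|19)=-1; sign (−1)^0·+1^2·-1^0 = +1.
(a,b)_11: α=1, u≡5; β=8, v≡1 (mod 11); (5|11)=+1, (1|11)=+1; sign (−1)^0·+1^8·+1^1 = +1.
(a,b)_3: α=0, u≡1; β=-11, v≡1 (mod 3); (1|3)=+1, (1|3)=+1; sign (−1)^0·+1^-11·+1^0 = +1.
(a,b)_7: α=0, u≡6; β=-2, v≡4 (mod 7); (6|7)=-1, (4|7)=+1; sign (−1)^0·-1^-2·+1^0 = +1.
(a,b)_2: α=-7, β=-5; u≡3, v≡5 (mod 8); ε(u)ε(v)=1·0, αω(v)=-7·1, βω(u)=-5·1; sum ≡ 0  ⇒  +1.
Ram(-506, -6) = {23, ∞}; no ℚ_23-point on the conic.

[23, inf]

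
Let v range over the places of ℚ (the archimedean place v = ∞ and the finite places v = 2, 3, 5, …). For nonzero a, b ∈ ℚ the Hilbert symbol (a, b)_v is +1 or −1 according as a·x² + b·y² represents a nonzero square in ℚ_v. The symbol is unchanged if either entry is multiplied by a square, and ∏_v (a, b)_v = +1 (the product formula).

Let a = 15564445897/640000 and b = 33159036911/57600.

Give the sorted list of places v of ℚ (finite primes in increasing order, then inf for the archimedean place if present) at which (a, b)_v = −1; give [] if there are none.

Mod squares: a ≡ 3553, b ≡ 81719. Check v ∈ {∞, 2, 3, 5, 7, 11, 13, 17, 19, 23}.
v=23: a=23^2·(≡17), b=23^1·(≡7) mod 23; (17|23)=-1, (7|23)=-1; (−1)^{2·1·11}·(-1)^1·(-1)^2 = -1.
v=19: a=19^1·(≡17), b=19^1·(≡17) mod 19; (17|19)=+1, (17|19)=+1; (−1)^{1·1·9}·(+1)^1·(+1)^1 = -1.
v=13: a=13^2·(≡10), b=13^2·(≡10) mod 13; (10|13)=+1, (10|13)=+1; (−1)^{2·2·6}·(+1)^2·(+1)^2 = +1.
v=5: a=5^-4·(≡3), b=5^-2·(≡4) mod 5; (3|5)=-1, (4|5)=+1; (−1)^{-4·-2·2}·(-1)^-2·(+1)^-4 = +1.
v=∞: 3553 > 0 and 81719 > 0  ⇒  (a,b)_∞ = +1.
v=17: a=17^1·(≡3), b=17^1·(≡4) mod 17; (3|17)=-1, (4|17)=+1; (−1)^{1·1·8}·(-1)^1·(+1)^1 = -1.
v=7: a=7^2·(≡4), b=7^4·(≡2) mod 7; (4|7)=+1, (2|7)=+1; (−1)^{2·4·3}·(+1)^4·(+1)^2 = +1.
v=11: a=11^1·(≡4), b=11^1·(≡1) mod 11; (4|11)=+1, (1|11)=+1; (−1)^{1·1·5}·(+1)^1·(+1)^1 = -1.
v=3: a=3^0·(≡1), b=3^-2·(≡2) mod 3; (1|3)=+1, (2|3)=-1; (−1)^{0·-2·1}·(+1)^-2·(-1)^0 = +1.
v=2: v_2(a)=-10, v_2(b)=-8; units ≡ 1, 7 (mod 8); ε·ε+αω+βω = 0·1+-10·0+-8·0 ≡ 0  ⇒  (a,b)_2 = +1.
(3553, 81719 / ℚ) ramifies at {11, 17, 19, 23}: a division algebra.

[11, 17, 19, 23]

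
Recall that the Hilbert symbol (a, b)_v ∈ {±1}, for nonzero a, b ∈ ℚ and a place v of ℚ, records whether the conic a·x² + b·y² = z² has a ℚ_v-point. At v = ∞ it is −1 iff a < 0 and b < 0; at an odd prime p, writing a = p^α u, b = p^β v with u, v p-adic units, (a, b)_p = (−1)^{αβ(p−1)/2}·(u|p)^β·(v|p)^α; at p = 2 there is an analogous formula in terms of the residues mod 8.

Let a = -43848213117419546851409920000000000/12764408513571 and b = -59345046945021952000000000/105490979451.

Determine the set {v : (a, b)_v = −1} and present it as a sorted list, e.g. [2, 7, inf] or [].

(a, b) ≡ (-8627993, -1639318670) mod (ℚ^×)²; places V = {2, 3, 5, 11, 13, 17, 19, 29, 31, 37, 43, ∞}.
(a,b)_3: α=-10, u≡1; β=-10, v≡1 (mod 3); (1|3)=+1, (1|3)=+1; sign (−1)^0·+1^-10·+1^-10 = +1.
(a,b)_43: α=1, u≡26; β=1, v≡31 (mod 43); (26|43)=-1, (31|43)=+1; sign (−1)^1·-1^1·+1^1 = +1.
(a,b)_19: α=2, u≡14; β=1, v≡17 (mod 19); (14|19)=-1, (17|19)=+1; sign (−1)^0·-1^1·+1^2 = -1.
(a,b)_5: α=10, u≡2; β=9, v≡1 (mod 5); (2|5)=-1, (1|5)=+1; sign (−1)^0·-1^9·+1^10 = -1.
(a,b)_2: α=28, β=23; u≡7, v≡1 (mod 8); ε(u)ε(v)=1·0, αω(v)=28·0, βω(u)=23·0; sum ≡ 0  ⇒  +1.
(a,b)_∞: sgn(-8627993)=−, sgn(-1639318670)=−, so -1.
(a,b)_31: α=-2, u≡4; β=-2, v≡20 (mod 31); (4|31)=+1, (20|31)=+1; sign (−1)^0·+1^-2·+1^-2 = +1.
(a,b)_17: α=5, u≡14; β=3, v≡13 (mod 17); (14|17)=-1, (13|17)=+1; sign (−1)^0·-1^3·+1^5 = -1.
(a,b)_13: α=-2, u≡10; β=-2, v≡6 (mod 13); (10|13)=+1, (6|13)=-1; sign (−1)^0·+1^-2·-1^-2 = +1.
(a,b)_11: α=-3, u≡4; β=-1, v≡3 (mod 11); (4|11)=+1, (3|11)=+1; sign (−1)^1·+1^-1·+1^-3 = -1.
(a,b)_29: α=5, u≡28; β=3, v≡28 (mod 29); (28|29)=+1, (28|29)=+1; sign (−1)^0·+1^3·+1^5 = +1.
(a,b)_37: α=1, u≡23; β=1, v≡12 (mod 37); (23|37)=-1, (12|37)=+1; sign (−1)^0·-1^1·+1^1 = -1.
Ram(-8627993, -1639318670) = {5, 11, 17, 19, 37, ∞}; no ℚ_5-point on the conic.

[5, 11, 17, 19, 37, inf]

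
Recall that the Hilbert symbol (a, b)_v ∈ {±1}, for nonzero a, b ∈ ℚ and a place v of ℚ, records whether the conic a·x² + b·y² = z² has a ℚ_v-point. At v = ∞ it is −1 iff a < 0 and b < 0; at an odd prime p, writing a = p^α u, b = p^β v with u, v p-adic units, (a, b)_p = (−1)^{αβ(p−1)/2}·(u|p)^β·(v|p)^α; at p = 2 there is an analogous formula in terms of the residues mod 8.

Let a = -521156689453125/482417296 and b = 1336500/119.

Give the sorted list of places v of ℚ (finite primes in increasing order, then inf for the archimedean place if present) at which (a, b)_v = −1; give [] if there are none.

[2, 5, 11, 17]

Mod squares: a ≡ -5, b ≡ 19635. Check v ∈ {∞, 2, 3, 5, 7, 11, 17, 19}.
v=2: v_2(a)=-4, v_2(b)=2; units ≡ 3, 3 (mod 8); ε·ε+αω+βω = 1·1+-4·1+2·1 ≡ 1  ⇒  (a,b)_2 = -1.
v=3: a=3^6·(≡1), b=3^5·(≡2) mod 3; (1|3)=+1, (2|3)=-1; (−1)^{6·5·1}·(+1)^5·(-1)^6 = +1.
v=11: a=11^4·(≡2), b=11^1·(≡3) mod 11; (2|11)=-1, (3|11)=+1; (−1)^{4·1·5}·(-1)^1·(+1)^4 = -1.
v=17: a=17^-4·(≡12), b=17^-1·(≡4) mod 17; (12|17)=-1, (4|17)=+1; (−1)^{-4·-1·8}·(-1)^-1·(+1)^-4 = -1.
v=5: a=5^11·(≡1), b=5^3·(≡3) mod 5; (1|5)=+1, (3|5)=-1; (−1)^{11·3·2}·(+1)^3·(-1)^11 = -1.
v=7: a=7^0·(≡4), b=7^-1·(≡6) mod 7; (4|7)=+1, (6|7)=-1; (−1)^{0·-1·3}·(+1)^-1·(-1)^0 = +1.
v=19: a=19^-2·(≡12), b=19^0·(≡8) mod 19; (12|19)=-1, (8|19)=-1; (−1)^{-2·0·9}·(-1)^0·(-1)^-2 = +1.
v=∞: -5 < 0 and 19635 > 0  ⇒  (a,b)_∞ = +1.
(-5, 19635 / ℚ) ramifies at {2, 5, 11, 17}: a division algebra.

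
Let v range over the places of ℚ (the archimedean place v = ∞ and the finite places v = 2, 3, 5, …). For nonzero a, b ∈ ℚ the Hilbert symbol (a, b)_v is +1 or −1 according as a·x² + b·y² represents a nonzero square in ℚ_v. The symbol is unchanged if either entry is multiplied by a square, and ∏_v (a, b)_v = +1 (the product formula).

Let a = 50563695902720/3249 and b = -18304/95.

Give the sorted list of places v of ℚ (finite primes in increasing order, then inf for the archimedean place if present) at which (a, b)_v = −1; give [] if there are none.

(a, b) ≡ (770, -27170) mod (ℚ^×)²; places V = {2, 3, 5, 7, 11, 13, 19, ∞}.
(a,b)_∞: sgn(770)=+, sgn(-27170)=−, so +1.
(a,b)_2: α=17, β=7; u≡1, v≡7 (mod 8); ε(u)ε(v)=0·1, αω(v)=17·0, βω(u)=7·0; sum ≡ 0  ⇒  +1.
(a,b)_19: α=-2, u≡10; β=-1, v≡10 (mod 19); (10|19)=-1, (10|19)=-1; sign (−1)^0·-1^-1·-1^-2 = -1.
(a,b)_7: α=3, u≡6; β=0, v≡2 (mod 7); (6|7)=-1, (2|7)=+1; sign (−1)^0·-1^0·+1^3 = +1.
(a,b)_5: α=1, u≡1; β=-1, v≡4 (mod 5); (1|5)=+1, (4|5)=+1; sign (−1)^0·+1^-1·+1^1 = +1.
(a,b)_3: α=-2, u≡2; β=0, v≡1 (mod 3); (2|3)=-1, (1|3)=+1; sign (−1)^0·-1^0·+1^-2 = +1.
(a,b)_11: α=3, u≡4; β=1, v≡9 (mod 11); (4|11)=+1, (9|11)=+1; sign (−1)^1·+1^1·+1^3 = -1.
(a,b)_13: α=2, u≡4; β=1, v≡12 (mod 13); (4|13)=+1, (12|13)=+1; sign (−1)^0·+1^1·+1^2 = +1.
|Ram(770, -27170)| = 2, even; anisotropic at {11, 19}.

[11, 19]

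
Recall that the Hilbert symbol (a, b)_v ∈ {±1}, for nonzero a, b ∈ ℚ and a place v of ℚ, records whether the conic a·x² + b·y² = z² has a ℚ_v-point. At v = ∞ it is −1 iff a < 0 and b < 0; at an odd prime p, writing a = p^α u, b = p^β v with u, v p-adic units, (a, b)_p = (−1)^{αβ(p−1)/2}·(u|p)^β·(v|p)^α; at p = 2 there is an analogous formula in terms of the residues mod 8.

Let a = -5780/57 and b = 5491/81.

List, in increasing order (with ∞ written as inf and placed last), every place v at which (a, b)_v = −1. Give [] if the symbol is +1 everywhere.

[2, 19]

(a, b) ≡ (-285, 19) mod (ℚ^×)²; places V = {2, 3, 5, 17, 19, ∞}.
(a,b)_17: α=2, u≡8; β=2, v≡8 (mod 17); (8|17)=+1, (8|17)=+1; sign (−1)^0·+1^2·+1^2 = +1.
(a,b)_5: α=1, u≡2; β=0, v≡1 (mod 5); (2|5)=-1, (1|5)=+1; sign (−1)^0·-1^0·+1^1 = +1.
(a,b)_19: α=-1, u≡5; β=1, v≡16 (mod 19); (5|19)=+1, (16|19)=+1; sign (−1)^1·+1^1·+1^-1 = -1.
(a,b)_∞: sgn(-285)=−, sgn(19)=+, so +1.
(a,b)_3: α=-1, u≡1; β=-4, v≡1 (mod 3); (1|3)=+1, (1|3)=+1; sign (−1)^0·+1^-4·+1^-1 = +1.
(a,b)_2: α=2, β=0; u≡3, v≡3 (mod 8); ε(u)ε(v)=1·1, αω(v)=2·1, βω(u)=0·1; sum ≡ 1  ⇒  -1.
|Ram(-285, 19)| = 2, even; anisotropic at {2, 19}.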